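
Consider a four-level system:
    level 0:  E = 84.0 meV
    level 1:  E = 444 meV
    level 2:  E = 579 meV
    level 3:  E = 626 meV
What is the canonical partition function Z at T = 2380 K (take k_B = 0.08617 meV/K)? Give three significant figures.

k_BT = 0.08617 × 2380 K = 205.08 meV.
Eᵢ/kT = 0.40960, 2.1650, 2.8233, 3.0525.
Z = Σ e^(−Eᵢ/kT) = e^(−0.40960) + e^(−2.1650) + e^(−2.8233) + e^(−3.0525) = 0.66392 + 0.11475 + 0.059410 + 0.047241 = 0.88532.

Z = 0.885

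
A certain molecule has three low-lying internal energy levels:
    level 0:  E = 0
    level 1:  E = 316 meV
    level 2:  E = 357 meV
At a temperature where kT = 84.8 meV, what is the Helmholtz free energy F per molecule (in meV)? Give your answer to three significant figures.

-3.24 meV

Eᵢ/kT = 0, 3.7264, 4.2099.
Z = Σ e^(−Eᵢ/kT) = e^(−0) + e^(−3.7264) + e^(−4.2099) = 1.0000 + 0.024079 + 0.014848 = 1.0389.
F = −kT ln Z = −84.8 × ln(1.0389) = −84.8 × 0.038162 = -3.24 meV.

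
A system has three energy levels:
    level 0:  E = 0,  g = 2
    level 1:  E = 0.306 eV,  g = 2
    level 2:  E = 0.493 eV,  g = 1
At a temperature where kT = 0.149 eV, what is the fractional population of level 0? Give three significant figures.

Eᵢ/kT = 0, 2.0537, 3.3087.
Z = Σ gᵢe^(−Eᵢ/kT) = 2·e^(−0) + 2·e^(−2.0537) + 1·e^(−3.3087) = 2.0000 + 0.25652 + 0.036564 = 2.2931.
P₀ = g₀ e^(−E₀/kT) / Z = 2.0000/2.2931 = 0.872.

0.872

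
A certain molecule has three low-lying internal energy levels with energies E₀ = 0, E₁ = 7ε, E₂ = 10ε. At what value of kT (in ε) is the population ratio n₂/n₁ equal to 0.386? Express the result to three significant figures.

3.15 ε

n₂/n₁ = exp[−(E₂−E₁)/kT] = 0.386.
⇒ (E₂−E₁)/kT = ln(1/0.386) = ln(2.5907) = 0.95193.
kT = 3ε / 0.95193 = 3.15 ε.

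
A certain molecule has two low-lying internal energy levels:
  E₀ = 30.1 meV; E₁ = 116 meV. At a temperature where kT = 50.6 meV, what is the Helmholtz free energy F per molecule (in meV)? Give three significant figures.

Eᵢ/kT = 0.59486, 2.2925.
Z = Σ e^(−Eᵢ/kT) = e^(−0.59486) + e^(−2.2925) = 0.55164 + 0.10101 = 0.65265.
F = −kT ln Z = −50.6 × ln(0.65265) = −50.6 × -0.42671 = 21.6 meV.

21.6 meV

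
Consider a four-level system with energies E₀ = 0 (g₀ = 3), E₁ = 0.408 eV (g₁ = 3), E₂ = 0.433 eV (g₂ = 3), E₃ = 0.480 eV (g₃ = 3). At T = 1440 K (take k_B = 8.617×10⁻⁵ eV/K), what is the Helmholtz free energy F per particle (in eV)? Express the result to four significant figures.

-0.1469 eV

k_BT = 8.617×10⁻⁵ × 1440 K = 0.124085 eV.
Eᵢ/kT = 0, 3.28807, 3.48954, 3.86832.
Z = Σ gᵢe^(−Eᵢ/kT) = 3·e^(−0) + 3·e^(−3.28807) + 3·e^(−3.48954) + 3·e^(−3.86832) = 3.00000 + 0.111977 + 0.0915447 + 0.0626803 = 3.26620.
F = −kT ln Z = −0.124085 × ln(3.26620) = −0.124085 × 1.18363 = -0.1469 eV.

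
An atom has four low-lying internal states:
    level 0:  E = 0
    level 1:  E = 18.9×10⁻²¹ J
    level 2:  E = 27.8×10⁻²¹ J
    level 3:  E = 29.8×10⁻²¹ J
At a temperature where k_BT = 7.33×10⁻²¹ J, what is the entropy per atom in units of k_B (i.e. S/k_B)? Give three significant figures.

Eᵢ/kT = 0, 2.5784, 3.7926, 4.0655.
Z = Σ e^(−Eᵢ/kT) = e^(−0) + e^(−2.5784) + e^(−3.7926) + e^(−4.0655) = 1.0000 + 0.075895 + 0.022537 + 0.017154 = 1.1156.
⟨E⟩ = Σ EᵢPᵢ = 2.3056 ×10⁻²¹ J.
S/k_B = ln Z + ⟨E⟩/kT = ln(1.1156) + 2.3056/7.33 = 0.10939 + 0.31454 = 0.424.

0.424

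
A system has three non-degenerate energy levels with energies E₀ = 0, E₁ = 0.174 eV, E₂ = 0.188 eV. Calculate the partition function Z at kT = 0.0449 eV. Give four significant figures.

Z = 1.036

Eᵢ/kT = 0, 3.87528, 4.18708.
Z = Σ e^(−Eᵢ/kT) = e^(−0) + e^(−3.87528) + e^(−4.18708) = 1.00000 + 0.0207485 + 0.0151906 = 1.03594.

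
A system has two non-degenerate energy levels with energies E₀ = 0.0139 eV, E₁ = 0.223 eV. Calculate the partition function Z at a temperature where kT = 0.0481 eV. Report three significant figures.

Z = 0.759

Eᵢ/kT = 0.28898, 4.6362.
Z = Σ e^(−Eᵢ/kT) = e^(−0.28898) + e^(−4.6362) = 0.74903 + 0.0096945 = 0.75872.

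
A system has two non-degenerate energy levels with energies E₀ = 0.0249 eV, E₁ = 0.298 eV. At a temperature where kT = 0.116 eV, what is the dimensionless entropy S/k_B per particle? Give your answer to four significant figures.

Eᵢ/kT = 0.214655, 2.56897.
Z = Σ e^(−Eᵢ/kT) = e^(−0.214655) + e^(−2.56897) = 0.806820 + 0.0766144 = 0.883434.
⟨E⟩ = Σ EᵢPᵢ = 0.0485842 eV.
S/k_B = ln Z + ⟨E⟩/kT = ln(0.883434) + 0.0485842/0.116 = -0.123939 + 0.418829 = 0.2949.

0.2949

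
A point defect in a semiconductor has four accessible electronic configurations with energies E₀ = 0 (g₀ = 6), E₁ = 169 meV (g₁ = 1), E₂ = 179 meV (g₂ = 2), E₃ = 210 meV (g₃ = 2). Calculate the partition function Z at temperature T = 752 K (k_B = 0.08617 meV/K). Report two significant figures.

Z = 6.3

k_BT = 0.08617 × 752 K = 64.80 meV.
Eᵢ/kT = 0, 2.608, 2.762, 3.241.
Z = Σ gᵢe^(−Eᵢ/kT) = 6·e^(−0) + 1·e^(−2.608) + 2·e^(−2.762) + 2·e^(−3.241) = 6.000 + 0.07368 + 0.1263 + 0.07825 = 6.278.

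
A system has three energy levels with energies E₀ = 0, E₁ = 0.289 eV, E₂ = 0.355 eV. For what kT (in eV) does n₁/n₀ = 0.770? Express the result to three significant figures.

n₁/n₀ = exp[−(E₁−E₀)/kT] = 0.770.
⇒ (E₁−E₀)/kT = ln(1/0.770) = ln(1.2987) = 0.26136.
kT = 0.289 eV / 0.26136 = 1.11 eV.

1.11 eV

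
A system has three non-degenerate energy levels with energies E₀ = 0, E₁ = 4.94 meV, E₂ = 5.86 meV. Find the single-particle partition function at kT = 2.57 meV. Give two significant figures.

Z = 1.2

Eᵢ/kT = 0, 1.922, 2.280.
Z = Σ e^(−Eᵢ/kT) = e^(−0) + e^(−1.922) + e^(−2.280) = 1.000 + 0.1463 + 0.1023 = 1.249.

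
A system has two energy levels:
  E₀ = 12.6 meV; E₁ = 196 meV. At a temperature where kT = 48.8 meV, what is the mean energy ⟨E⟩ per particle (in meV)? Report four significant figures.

Eᵢ/kT = 0.258197, 4.01639.
Z = Σ e^(−Eᵢ/kT) = e^(−0.258197) + e^(−4.01639) = 0.772443 + 0.0180179 = 0.790461.
⟨E⟩ = Σ Eᵢ e^(−Eᵢ/kT) / Z = (12.6·0.772443 + 196·0.0180179) / 0.790461 = 16.78 meV.

16.78 meV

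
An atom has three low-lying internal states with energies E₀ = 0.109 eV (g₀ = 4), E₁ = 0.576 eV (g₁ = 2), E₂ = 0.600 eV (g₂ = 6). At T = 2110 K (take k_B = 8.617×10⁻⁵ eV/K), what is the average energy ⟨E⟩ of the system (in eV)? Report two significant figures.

0.17 eV

k_BT = 8.617×10⁻⁵ × 2110 K = 0.1818 eV.
Eᵢ/kT = 0.5996, 3.168, 3.300.
Z = Σ gᵢe^(−Eᵢ/kT) = 4·e^(−0.5996) + 2·e^(−3.168) + 6·e^(−3.300) = 2.196 + 0.08418 + 0.2213 = 2.501.
⟨E⟩ = Σ Eᵢ gᵢe^(−Eᵢ/kT) / Z = (0.109·2.196 + 0.576·0.08418 + 0.600·0.2213) / 2.501 = 0.17 eV.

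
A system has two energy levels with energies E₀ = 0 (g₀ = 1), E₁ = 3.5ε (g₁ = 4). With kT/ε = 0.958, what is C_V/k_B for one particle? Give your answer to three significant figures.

1.14

Eᵢ/kT = 0, 3.6534.
Z = Σ gᵢe^(−Eᵢ/kT) = 1·e^(−0) + 4·e^(−3.6534) = 1.0000 + 0.10361 = 1.1036.
⟨E⟩ = 0.32859 ε, ⟨E²⟩ = 1.1501 ε².
C_V/k_B = (⟨E²⟩ − ⟨E⟩²)/(kT)² = (1.1501 − 0.10797)/0.91776 = 1.14.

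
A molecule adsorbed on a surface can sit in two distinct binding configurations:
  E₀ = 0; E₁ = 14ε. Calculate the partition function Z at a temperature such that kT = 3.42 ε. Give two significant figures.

Z = 1.0

Eᵢ/kT = 0, 4.094.
Z = Σ e^(−Eᵢ/kT) = e^(−0) + e^(−4.094) = 1.000 + 0.01667 = 1.017.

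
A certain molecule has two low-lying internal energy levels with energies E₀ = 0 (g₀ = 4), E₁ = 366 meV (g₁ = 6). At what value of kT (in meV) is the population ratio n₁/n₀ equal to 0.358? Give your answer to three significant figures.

n₁/n₀ = (g₁/g₀) exp[−(E₁−E₀)/kT] = 0.358.
⇒ (E₁−E₀)/kT = ln((6/4)/0.358) = ln(4.1899) = 1.4327.
kT = 366 meV / 1.4327 = 255 meV.

255 meV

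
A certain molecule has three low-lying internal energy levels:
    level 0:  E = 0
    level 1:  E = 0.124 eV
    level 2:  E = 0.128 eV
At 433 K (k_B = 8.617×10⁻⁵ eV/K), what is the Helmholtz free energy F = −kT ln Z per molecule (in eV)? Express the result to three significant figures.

-0.00247 eV

k_BT = 8.617×10⁻⁵ × 433 K = 0.037312 eV.
Eᵢ/kT = 0, 3.3233, 3.4305.
Z = Σ e^(−Eᵢ/kT) = e^(−0) + e^(−3.3233) + e^(−3.4305) = 1.0000 + 0.036034 + 0.032371 = 1.0684.
F = −kT ln Z = −0.037312 × ln(1.0684) = −0.037312 × 0.066162 = -0.00247 eV.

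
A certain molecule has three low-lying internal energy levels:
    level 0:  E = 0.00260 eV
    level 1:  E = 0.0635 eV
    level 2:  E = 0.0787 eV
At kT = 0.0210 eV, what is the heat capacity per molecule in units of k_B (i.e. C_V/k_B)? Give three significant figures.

Eᵢ/kT = 0.12381, 3.0238, 3.7476.
Z = Σ e^(−Eᵢ/kT) = e^(−0.12381) + e^(−3.0238) + e^(−3.7476) = 0.88355 + 0.048616 + 0.023574 = 0.95574.
⟨E⟩ = 0.0075749 eV, ⟨E²⟩ = 0.00036413 eV².
C_V/k_B = (⟨E²⟩ − ⟨E⟩²)/(kT)² = (0.00036413 − 0.000057379)/0.00044100 = 0.696.

0.696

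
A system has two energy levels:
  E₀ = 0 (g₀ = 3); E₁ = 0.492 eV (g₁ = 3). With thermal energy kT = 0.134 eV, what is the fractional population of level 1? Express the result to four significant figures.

Eᵢ/kT = 0, 3.67164.
Z = Σ gᵢe^(−Eᵢ/kT) = 3·e^(−0) + 3·e^(−3.67164) = 3.00000 + 0.0763042 = 3.07630.
P₁ = g₁ e^(−E₁/kT) / Z = 0.0763042/3.07630 = 0.02480.

0.02480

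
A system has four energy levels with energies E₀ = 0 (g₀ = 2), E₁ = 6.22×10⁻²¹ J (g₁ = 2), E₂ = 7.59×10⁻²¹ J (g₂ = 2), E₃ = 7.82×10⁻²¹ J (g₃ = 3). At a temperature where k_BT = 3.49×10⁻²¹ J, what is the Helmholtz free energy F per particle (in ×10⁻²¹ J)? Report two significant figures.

Eᵢ/kT = 0, 1.782, 2.175, 2.241.
Z = Σ gᵢe^(−Eᵢ/kT) = 2·e^(−0) + 2·e^(−1.782) + 2·e^(−2.175) + 3·e^(−2.241) = 2.000 + 0.3366 + 0.2272 + 0.3191 = 2.883.
F = −kT ln Z = −3.49 × ln(2.883) = −3.49 × 1.059 = -3.7 ×10⁻²¹ J.

-3.7 ×10⁻²¹ J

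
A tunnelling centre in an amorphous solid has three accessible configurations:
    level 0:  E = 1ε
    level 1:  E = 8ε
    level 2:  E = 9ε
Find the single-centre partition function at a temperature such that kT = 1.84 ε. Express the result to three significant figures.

Z = 0.601

Eᵢ/kT = 0.54348, 4.3478, 4.8913.
Z = Σ e^(−Eᵢ/kT) = e^(−0.54348) + e^(−4.3478) + e^(−4.8913) = 0.58072 + 0.012935 + 0.0075117 = 0.60117.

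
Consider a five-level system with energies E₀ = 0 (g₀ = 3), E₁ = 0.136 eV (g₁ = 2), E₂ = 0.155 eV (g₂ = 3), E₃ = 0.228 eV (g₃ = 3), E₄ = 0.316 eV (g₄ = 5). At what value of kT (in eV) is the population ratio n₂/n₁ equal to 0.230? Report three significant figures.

n₂/n₁ = (g₂/g₁) exp[−(E₂−E₁)/kT] = 0.230.
⇒ (E₂−E₁)/kT = ln((3/2)/0.230) = ln(6.5217) = 1.8751.
kT = 0.019 eV / 1.8751 = 0.0101 eV.

0.0101 eV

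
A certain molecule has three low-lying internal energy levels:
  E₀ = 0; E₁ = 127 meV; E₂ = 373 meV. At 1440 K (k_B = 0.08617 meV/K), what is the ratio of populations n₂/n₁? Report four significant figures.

0.1377

k_BT = 0.08617 × 1440 K = 124.085 meV.
n₂/n₁ = exp[−(E₂−E₁)/kT] = exp(−(246 meV)/(124.085 meV)) = exp(-1.98251) = 0.1377.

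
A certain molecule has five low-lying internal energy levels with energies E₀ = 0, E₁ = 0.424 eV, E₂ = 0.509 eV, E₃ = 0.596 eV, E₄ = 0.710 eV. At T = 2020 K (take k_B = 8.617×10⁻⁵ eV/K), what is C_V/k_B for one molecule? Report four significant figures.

1.165

k_BT = 8.617×10⁻⁵ × 2020 K = 0.174063 eV.
Eᵢ/kT = 0, 2.43590, 2.92423, 3.42405, 4.07898.
Z = Σ e^(−Eᵢ/kT) = e^(−0) + e^(−2.43590) + e^(−2.92423) + e^(−3.42405) + e^(−4.07898) = 1.00000 + 0.0875189 + 0.0537060 + 0.0325802 + 0.0169247 = 1.19073.
⟨E⟩ = 0.0805209 eV, ⟨E²⟩ = 0.0417834 eV².
C_V/k_B = (⟨E²⟩ − ⟨E⟩²)/(kT)² = (0.0417834 − 0.00648362)/0.0302979 = 1.165.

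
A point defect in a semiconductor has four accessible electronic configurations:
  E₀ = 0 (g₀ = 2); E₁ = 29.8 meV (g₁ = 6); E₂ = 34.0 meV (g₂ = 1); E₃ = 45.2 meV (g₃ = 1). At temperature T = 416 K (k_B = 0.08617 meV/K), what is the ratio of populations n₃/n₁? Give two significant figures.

k_BT = 0.08617 × 416 K = 35.85 meV.
n₃/n₁ = (g₃/g₁) exp[−(E₃−E₁)/kT] = (1/6) × exp(−(15.4 meV)/(35.85 meV)) = (1/6) × exp(-0.4296) = 0.11.

0.11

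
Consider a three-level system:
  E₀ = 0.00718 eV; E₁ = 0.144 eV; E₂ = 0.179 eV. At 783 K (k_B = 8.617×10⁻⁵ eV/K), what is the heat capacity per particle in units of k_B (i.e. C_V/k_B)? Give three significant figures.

k_BT = 8.617×10⁻⁵ × 783 K = 0.067471 eV.
Eᵢ/kT = 0.10642, 2.1343, 2.6530.
Z = Σ e^(−Eᵢ/kT) = e^(−0.10642) + e^(−2.1343) + e^(−2.6530) = 0.89905 + 0.11833 + 0.070440 = 1.0878.
⟨E⟩ = 0.033189 eV, ⟨E²⟩ = 0.0043731 eV².
C_V/k_B = (⟨E²⟩ − ⟨E⟩²)/(kT)² = (0.0043731 − 0.0011015)/0.0045523 = 0.719.

0.719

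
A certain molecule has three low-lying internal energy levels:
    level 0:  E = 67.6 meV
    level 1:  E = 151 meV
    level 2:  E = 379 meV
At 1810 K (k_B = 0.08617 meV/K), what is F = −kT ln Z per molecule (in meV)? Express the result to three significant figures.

k_BT = 0.08617 × 1810 K = 155.97 meV.
Eᵢ/kT = 0.43342, 0.96813, 2.4300.
Z = Σ e^(−Eᵢ/kT) = e^(−0.43342) + e^(−0.96813) + e^(−2.4300) = 0.64829 + 0.37979 + 0.088037 = 1.1161.
F = −kT ln Z = −155.97 × ln(1.1161) = −155.97 × 0.10984 = -17.1 meV.

-17.1 meV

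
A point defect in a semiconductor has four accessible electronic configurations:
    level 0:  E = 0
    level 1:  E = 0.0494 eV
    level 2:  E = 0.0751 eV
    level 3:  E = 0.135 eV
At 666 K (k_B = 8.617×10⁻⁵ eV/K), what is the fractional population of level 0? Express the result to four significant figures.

k_BT = 8.617×10⁻⁵ × 666 K = 0.0573892 eV.
Eᵢ/kT = 0, 0.860789, 1.30861, 2.35236.
Z = Σ e^(−Eᵢ/kT) = e^(−0) + e^(−0.860789) + e^(−1.30861) + e^(−2.35236) = 1.00000 + 0.422828 + 0.270195 + 0.0951444 = 1.78817.
P₀ = e^(−E₀/kT) / Z = 1.00000/1.78817 = 0.5592.

0.5592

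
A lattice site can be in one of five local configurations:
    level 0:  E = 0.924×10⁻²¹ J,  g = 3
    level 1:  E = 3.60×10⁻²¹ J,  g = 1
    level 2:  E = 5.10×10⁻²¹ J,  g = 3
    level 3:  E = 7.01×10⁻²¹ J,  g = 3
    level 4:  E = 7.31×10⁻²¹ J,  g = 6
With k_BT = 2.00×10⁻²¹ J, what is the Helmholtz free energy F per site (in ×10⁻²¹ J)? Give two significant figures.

-1.9 ×10⁻²¹ J

Eᵢ/kT = 0.4620, 1.800, 2.550, 3.505, 3.655.
Z = Σ gᵢe^(−Eᵢ/kT) = 3·e^(−0.4620) + 1·e^(−1.800) + 3·e^(−2.550) + 3·e^(−3.505) + 6·e^(−3.655) = 1.890 + 0.1653 + 0.2342 + 0.09014 + 0.1552 = 2.535.
F = −kT ln Z = −2.00 × ln(2.535) = −2.00 × 0.9302 = -1.9 ×10⁻²¹ J.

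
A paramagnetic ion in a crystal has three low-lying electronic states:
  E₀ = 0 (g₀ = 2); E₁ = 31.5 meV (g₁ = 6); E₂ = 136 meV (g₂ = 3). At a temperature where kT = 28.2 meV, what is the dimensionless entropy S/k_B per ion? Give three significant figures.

1.96

Eᵢ/kT = 0, 1.1170, 4.8227.
Z = Σ gᵢe^(−Eᵢ/kT) = 2·e^(−0) + 6·e^(−1.1170) + 3·e^(−4.8227) = 2.0000 + 1.9636 + 0.024135 = 3.9877.
⟨E⟩ = Σ EᵢPᵢ = 16.334 meV.
S/k_B = ln Z + ⟨E⟩/kT = ln(3.9877) + 16.334/28.2 = 1.3832 + 0.57922 = 1.96.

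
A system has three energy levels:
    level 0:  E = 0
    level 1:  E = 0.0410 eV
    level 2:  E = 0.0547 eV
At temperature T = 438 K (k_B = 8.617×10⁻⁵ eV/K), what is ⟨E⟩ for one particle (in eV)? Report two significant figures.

0.017 eV

k_BT = 8.617×10⁻⁵ × 438 K = 0.03774 eV.
Eᵢ/kT = 0, 1.086, 1.449.
Z = Σ e^(−Eᵢ/kT) = e^(−0) + e^(−1.086) + e^(−1.449) = 1.000 + 0.3376 + 0.2348 = 1.572.
⟨E⟩ = Σ Eᵢ e^(−Eᵢ/kT) / Z = (0·1.000 + 0.0410·0.3376 + 0.0547·0.2348) / 1.572 = 0.017 eV.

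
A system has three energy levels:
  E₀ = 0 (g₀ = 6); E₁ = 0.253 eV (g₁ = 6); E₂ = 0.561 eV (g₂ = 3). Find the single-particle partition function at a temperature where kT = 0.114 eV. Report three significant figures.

Z = 6.67

Eᵢ/kT = 0, 2.2193, 4.9211.
Z = Σ gᵢe^(−Eᵢ/kT) = 6·e^(−0) + 6·e^(−2.2193) + 3·e^(−4.9211) = 6.0000 + 0.65211 + 0.021873 = 6.6740.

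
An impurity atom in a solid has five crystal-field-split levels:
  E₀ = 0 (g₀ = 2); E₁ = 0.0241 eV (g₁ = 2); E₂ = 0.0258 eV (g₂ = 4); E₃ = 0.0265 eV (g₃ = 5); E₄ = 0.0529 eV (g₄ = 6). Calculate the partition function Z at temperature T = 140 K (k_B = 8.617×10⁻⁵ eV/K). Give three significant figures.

Z = 3.37

k_BT = 8.617×10⁻⁵ × 140 K = 0.012064 eV.
Eᵢ/kT = 0, 1.9977, 2.1386, 2.1966, 4.3849.
Z = Σ gᵢe^(−Eᵢ/kT) = 2·e^(−0) + 2·e^(−1.9977) + 4·e^(−2.1386) + 5·e^(−2.1966) + 6·e^(−4.3849) = 2.0000 + 0.27129 + 0.47128 + 0.55590 + 0.074785 = 3.3733.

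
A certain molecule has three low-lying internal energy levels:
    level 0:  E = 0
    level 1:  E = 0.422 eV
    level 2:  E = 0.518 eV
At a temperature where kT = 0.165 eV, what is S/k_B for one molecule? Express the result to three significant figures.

0.412

Eᵢ/kT = 0, 2.5576, 3.1394.
Z = Σ e^(−Eᵢ/kT) = e^(−0) + e^(−2.5576) + e^(−3.1394) = 1.0000 + 0.077490 + 0.043309 = 1.1208.
⟨E⟩ = Σ EᵢPᵢ = 0.049192 eV.
S/k_B = ln Z + ⟨E⟩/kT = ln(1.1208) + 0.049192/0.165 = 0.11404 + 0.29813 = 0.412.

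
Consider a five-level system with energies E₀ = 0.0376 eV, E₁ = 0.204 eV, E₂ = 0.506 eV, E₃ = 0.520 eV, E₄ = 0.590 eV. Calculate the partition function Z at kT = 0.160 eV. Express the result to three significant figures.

Eᵢ/kT = 0.23500, 1.2750, 3.1625, 3.2500, 3.6875.
Z = Σ e^(−Eᵢ/kT) = e^(−0.23500) + e^(−1.2750) + e^(−3.1625) + e^(−3.2500) + e^(−3.6875) = 0.79057 + 0.27943 + 0.042320 + 0.038774 + 0.025035 = 1.1761.

Z = 1.18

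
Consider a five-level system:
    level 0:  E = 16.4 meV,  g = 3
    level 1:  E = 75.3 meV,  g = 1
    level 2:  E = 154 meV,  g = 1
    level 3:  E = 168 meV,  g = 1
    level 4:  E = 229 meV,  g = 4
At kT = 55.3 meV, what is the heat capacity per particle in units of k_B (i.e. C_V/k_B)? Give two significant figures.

0.65

Eᵢ/kT = 0.2966, 1.362, 2.785, 3.038, 4.141.
Z = Σ gᵢe^(−Eᵢ/kT) = 3·e^(−0.2966) + 1·e^(−1.362) + 1·e^(−2.785) + 1·e^(−3.038) + 4·e^(−4.141) = 2.230 + 0.2561 + 0.06173 + 0.04793 + 0.06363 = 2.659.
⟨E⟩ = 33.09 meV, ⟨E²⟩ = 3086 meV².
C_V/k_B = (⟨E²⟩ − ⟨E⟩²)/(kT)² = (3086 − 1095)/3058 = 0.65.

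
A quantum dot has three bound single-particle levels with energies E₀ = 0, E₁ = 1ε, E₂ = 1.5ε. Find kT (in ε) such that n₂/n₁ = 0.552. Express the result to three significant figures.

n₂/n₁ = exp[−(E₂−E₁)/kT] = 0.552.
⇒ (E₂−E₁)/kT = ln(1/0.552) = ln(1.8116) = 0.59421.
kT = 0.5ε / 0.59421 = 0.841 ε.

0.841 ε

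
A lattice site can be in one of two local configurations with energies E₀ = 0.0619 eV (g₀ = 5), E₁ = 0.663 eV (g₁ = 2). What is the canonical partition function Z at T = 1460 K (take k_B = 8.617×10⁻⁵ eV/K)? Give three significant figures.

k_BT = 8.617×10⁻⁵ × 1460 K = 0.12581 eV.
Eᵢ/kT = 0.49201, 5.2699.
Z = Σ gᵢe^(−Eᵢ/kT) = 5·e^(−0.49201) + 2·e^(−5.2699) = 3.0570 + 0.010288 = 3.0673.

Z = 3.07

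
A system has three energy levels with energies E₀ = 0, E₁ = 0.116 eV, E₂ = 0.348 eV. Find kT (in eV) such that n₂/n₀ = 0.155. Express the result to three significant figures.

0.187 eV

n₂/n₀ = exp[−(E₂−E₀)/kT] = 0.155.
⇒ (E₂−E₀)/kT = ln(1/0.155) = ln(6.4516) = 1.8643.
kT = 0.348 eV / 1.8643 = 0.187 eV.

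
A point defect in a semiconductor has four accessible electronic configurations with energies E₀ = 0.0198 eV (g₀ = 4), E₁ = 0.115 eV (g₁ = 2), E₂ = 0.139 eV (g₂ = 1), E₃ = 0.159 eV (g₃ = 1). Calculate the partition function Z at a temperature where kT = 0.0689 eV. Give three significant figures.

Eᵢ/kT = 0.28737, 1.6691, 2.0174, 2.3077.
Z = Σ gᵢe^(−Eᵢ/kT) = 4·e^(−0.28737) + 2·e^(−1.6691) + 1·e^(−2.0174) + 1·e^(−2.3077) = 3.0009 + 0.37683 + 0.13300 + 0.099490 = 3.6102.

Z = 3.61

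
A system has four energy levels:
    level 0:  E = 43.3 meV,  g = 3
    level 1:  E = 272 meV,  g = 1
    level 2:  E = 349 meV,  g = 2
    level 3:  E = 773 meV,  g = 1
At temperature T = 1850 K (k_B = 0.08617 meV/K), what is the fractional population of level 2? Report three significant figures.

k_BT = 0.08617 × 1850 K = 159.41 meV.
Eᵢ/kT = 0.27163, 1.7063, 2.1893, 4.8491.
Z = Σ gᵢe^(−Eᵢ/kT) = 3·e^(−0.27163) + 1·e^(−1.7063) + 2·e^(−2.1893) + 1·e^(−4.8491) = 2.2864 + 0.18154 + 0.22399 + 0.0078354 = 2.6998.
P₂ = g₂ e^(−E₂/kT) / Z = 0.22399/2.6998 = 0.0830.

0.0830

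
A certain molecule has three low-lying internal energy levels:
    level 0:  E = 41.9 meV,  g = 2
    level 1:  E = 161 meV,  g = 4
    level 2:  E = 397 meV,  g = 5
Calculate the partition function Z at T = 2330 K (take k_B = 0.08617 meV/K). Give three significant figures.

k_BT = 0.08617 × 2330 K = 200.78 meV.
Eᵢ/kT = 0.20869, 0.80187, 1.9773.
Z = Σ gᵢe^(−Eᵢ/kT) = 2·e^(−0.20869) + 4·e^(−0.80187) + 5·e^(−1.9773) = 1.6233 + 1.7940 + 0.69221 = 4.1095.

Z = 4.11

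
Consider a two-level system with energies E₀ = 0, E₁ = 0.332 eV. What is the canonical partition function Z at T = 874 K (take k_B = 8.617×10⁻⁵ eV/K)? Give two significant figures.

k_BT = 8.617×10⁻⁵ × 874 K = 0.07531 eV.
Eᵢ/kT = 0, 4.408.
Z = Σ e^(−Eᵢ/kT) = e^(−0) + e^(−4.408) = 1.000 + 0.01218 = 1.012.

Z = 1.0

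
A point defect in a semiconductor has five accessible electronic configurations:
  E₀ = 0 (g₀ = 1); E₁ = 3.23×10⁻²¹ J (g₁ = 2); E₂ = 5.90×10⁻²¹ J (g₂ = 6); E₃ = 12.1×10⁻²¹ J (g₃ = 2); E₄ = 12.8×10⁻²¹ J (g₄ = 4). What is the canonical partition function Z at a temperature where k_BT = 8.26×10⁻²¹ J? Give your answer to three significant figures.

Z = 6.60

Eᵢ/kT = 0, 0.39104, 0.71429, 1.4649, 1.5496.
Z = Σ gᵢe^(−Eᵢ/kT) = 1·e^(−0) + 2·e^(−0.39104) + 6·e^(−0.71429) + 2·e^(−1.4649) + 4·e^(−1.5496) = 1.0000 + 1.3527 + 2.9372 + 0.46220 + 0.84933 = 6.6014.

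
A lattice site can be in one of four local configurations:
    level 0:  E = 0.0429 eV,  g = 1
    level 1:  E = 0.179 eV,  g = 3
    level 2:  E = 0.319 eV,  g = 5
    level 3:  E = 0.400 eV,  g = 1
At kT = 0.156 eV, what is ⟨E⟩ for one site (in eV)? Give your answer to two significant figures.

0.18 eV

Eᵢ/kT = 0.2750, 1.147, 2.045, 2.564.
Z = Σ gᵢe^(−Eᵢ/kT) = 1·e^(−0.2750) + 3·e^(−1.147) + 5·e^(−2.045) + 1·e^(−2.564) = 0.7596 + 0.9528 + 0.6469 + 0.07700 = 2.436.
⟨E⟩ = Σ Eᵢ gᵢe^(−Eᵢ/kT) / Z = (0.0429·0.7596 + 0.179·0.9528 + 0.319·0.6469 + 0.400·0.07700) / 2.436 = 0.18 eV.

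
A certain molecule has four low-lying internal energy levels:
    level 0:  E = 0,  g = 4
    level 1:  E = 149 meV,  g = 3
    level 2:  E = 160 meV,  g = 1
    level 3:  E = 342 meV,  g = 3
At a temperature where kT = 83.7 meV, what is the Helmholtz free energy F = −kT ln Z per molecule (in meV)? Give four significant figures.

-129.6 meV

Eᵢ/kT = 0, 1.78017, 1.91159, 4.08602.
Z = Σ gᵢe^(−Eᵢ/kT) = 4·e^(−0) + 3·e^(−1.78017) + 1·e^(−1.91159) + 3·e^(−4.08602) = 4.00000 + 0.505828 + 0.147845 + 0.0504180 = 4.70409.
F = −kT ln Z = −83.7 × ln(4.70409) = −83.7 × 1.54843 = -129.6 meV.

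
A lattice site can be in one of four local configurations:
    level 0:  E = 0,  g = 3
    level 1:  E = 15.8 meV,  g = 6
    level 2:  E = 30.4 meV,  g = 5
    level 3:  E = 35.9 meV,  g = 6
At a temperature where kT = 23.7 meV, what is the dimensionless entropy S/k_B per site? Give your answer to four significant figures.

2.837

Eᵢ/kT = 0, 0.666667, 1.28270, 1.51477.
Z = Σ gᵢe^(−Eᵢ/kT) = 3·e^(−0) + 6·e^(−0.666667) + 5·e^(−1.28270) + 6·e^(−1.51477) = 3.00000 + 3.08050 + 1.38644 + 1.31915 = 8.78609.
⟨E⟩ = Σ EᵢPᵢ = 15.7268 meV.
S/k_B = ln Z + ⟨E⟩/kT = ln(8.78609) + 15.7268/23.7 = 2.17317 + 0.663578 = 2.837.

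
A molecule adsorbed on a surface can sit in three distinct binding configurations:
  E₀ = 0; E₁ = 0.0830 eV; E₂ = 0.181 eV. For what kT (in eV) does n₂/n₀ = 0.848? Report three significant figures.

1.10 eV

n₂/n₀ = exp[−(E₂−E₀)/kT] = 0.848.
⇒ (E₂−E₀)/kT = ln(1/0.848) = ln(1.1792) = 0.16484.
kT = 0.181 eV / 0.16484 = 1.10 eV.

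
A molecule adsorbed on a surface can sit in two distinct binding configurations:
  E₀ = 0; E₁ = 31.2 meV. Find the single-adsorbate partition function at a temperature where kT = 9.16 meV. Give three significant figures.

Z = 1.03

Eᵢ/kT = 0, 3.4061.
Z = Σ e^(−Eᵢ/kT) = e^(−0) + e^(−3.4061) = 1.0000 + 0.033170 = 1.0332.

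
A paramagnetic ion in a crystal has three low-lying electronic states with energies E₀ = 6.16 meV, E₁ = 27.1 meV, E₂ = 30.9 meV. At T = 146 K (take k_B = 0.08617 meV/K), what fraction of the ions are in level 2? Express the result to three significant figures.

0.105

k_BT = 0.08617 × 146 K = 12.581 meV.
Eᵢ/kT = 0.48963, 2.1540, 2.4561.
Z = Σ e^(−Eᵢ/kT) = e^(−0.48963) + e^(−2.1540) + e^(−2.4561) = 0.61285 + 0.11602 + 0.085769 = 0.81464.
P₂ = e^(−E₂/kT) / Z = 0.085769/0.81464 = 0.105.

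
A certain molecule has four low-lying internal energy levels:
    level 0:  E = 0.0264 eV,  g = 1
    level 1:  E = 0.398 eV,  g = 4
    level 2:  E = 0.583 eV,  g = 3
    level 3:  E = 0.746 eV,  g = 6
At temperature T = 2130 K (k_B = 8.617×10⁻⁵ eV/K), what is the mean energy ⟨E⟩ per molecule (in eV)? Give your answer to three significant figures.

0.229 eV

k_BT = 8.617×10⁻⁵ × 2130 K = 0.18354 eV.
Eᵢ/kT = 0.14384, 2.1685, 3.1764, 4.0645.
Z = Σ gᵢe^(−Eᵢ/kT) = 1·e^(−0.14384) + 4·e^(−2.1685) + 3·e^(−3.1764) + 6·e^(−4.0645) = 0.86603 + 0.45740 + 0.12521 + 0.10303 = 1.5517.
⟨E⟩ = Σ Eᵢ gᵢe^(−Eᵢ/kT) / Z = (0.0264·0.86603 + 0.398·0.45740 + 0.583·0.12521 + 0.746·0.10303) / 1.5517 = 0.229 eV.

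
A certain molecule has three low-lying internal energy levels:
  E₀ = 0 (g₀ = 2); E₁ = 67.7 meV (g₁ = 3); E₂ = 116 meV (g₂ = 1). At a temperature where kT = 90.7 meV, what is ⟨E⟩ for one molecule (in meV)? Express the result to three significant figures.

Eᵢ/kT = 0, 0.74642, 1.2789.
Z = Σ gᵢe^(−Eᵢ/kT) = 2·e^(−0) + 3·e^(−0.74642) + 1·e^(−1.2789) = 2.0000 + 1.4222 + 0.27834 = 3.7005.
⟨E⟩ = Σ Eᵢ gᵢe^(−Eᵢ/kT) / Z = (0·2.0000 + 67.7·1.4222 + 116·0.27834) / 3.7005 = 34.7 meV.

34.7 meV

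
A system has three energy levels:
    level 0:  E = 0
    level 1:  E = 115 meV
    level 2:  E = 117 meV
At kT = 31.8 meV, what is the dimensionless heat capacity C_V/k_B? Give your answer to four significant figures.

0.6263

Eᵢ/kT = 0, 3.61635, 3.67925.
Z = Σ e^(−Eᵢ/kT) = e^(−0) + e^(−3.61635) + e^(−3.67925) = 1.00000 + 0.0268806 + 0.0252419 = 1.05212.
⟨E⟩ = 5.74513 meV, ⟨E²⟩ = 666.305 meV².
C_V/k_B = (⟨E²⟩ − ⟨E⟩²)/(kT)² = (666.305 − 33.0065)/1011.24 = 0.6263.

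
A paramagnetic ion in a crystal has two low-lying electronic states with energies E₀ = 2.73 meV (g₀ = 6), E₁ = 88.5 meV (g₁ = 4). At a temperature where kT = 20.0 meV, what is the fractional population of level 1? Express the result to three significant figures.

Eᵢ/kT = 0.13650, 4.4250.
Z = Σ gᵢe^(−Eᵢ/kT) = 6·e^(−0.13650) + 4·e^(−4.4250) = 5.2344 + 0.047897 = 5.2823.
P₁ = g₁ e^(−E₁/kT) / Z = 0.047897/5.2823 = 0.00907.

0.00907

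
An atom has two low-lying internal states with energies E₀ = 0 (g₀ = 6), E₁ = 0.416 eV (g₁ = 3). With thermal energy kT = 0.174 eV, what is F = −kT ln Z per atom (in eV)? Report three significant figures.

Eᵢ/kT = 0, 2.3908.
Z = Σ gᵢe^(−Eᵢ/kT) = 6·e^(−0) + 3·e^(−2.3908) = 6.0000 + 0.27467 = 6.2747.
F = −kT ln Z = −0.174 × ln(6.2747) = −0.174 × 1.8365 = -0.320 eV.

-0.320 eV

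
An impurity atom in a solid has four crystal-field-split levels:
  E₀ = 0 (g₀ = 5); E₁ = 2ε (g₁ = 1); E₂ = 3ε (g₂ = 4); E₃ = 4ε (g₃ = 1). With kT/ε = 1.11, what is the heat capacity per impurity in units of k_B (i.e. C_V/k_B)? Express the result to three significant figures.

0.479

Eᵢ/kT = 0, 1.8018, 2.7027, 3.6036.
Z = Σ gᵢe^(−Eᵢ/kT) = 5·e^(−0) + 1·e^(−1.8018) + 4·e^(−2.7027) + 1·e^(−3.6036) = 5.0000 + 0.16500 + 0.26810 + 0.027226 = 5.4603.
⟨E⟩ = 0.22768 ε, ⟨E²⟩ = 0.64255 ε².
C_V/k_B = (⟨E²⟩ − ⟨E⟩²)/(kT)² = (0.64255 − 0.051838)/1.2321 = 0.479.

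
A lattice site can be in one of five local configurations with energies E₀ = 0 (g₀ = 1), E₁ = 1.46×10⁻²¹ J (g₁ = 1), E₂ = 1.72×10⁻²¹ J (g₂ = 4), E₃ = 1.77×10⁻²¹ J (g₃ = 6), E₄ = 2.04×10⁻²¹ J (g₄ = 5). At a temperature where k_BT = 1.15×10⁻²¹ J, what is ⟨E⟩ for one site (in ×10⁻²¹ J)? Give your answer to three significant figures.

Eᵢ/kT = 0, 1.2696, 1.4957, 1.5391, 1.7739.
Z = Σ gᵢe^(−Eᵢ/kT) = 1·e^(−0) + 1·e^(−1.2696) + 4·e^(−1.4957) + 6·e^(−1.5391) + 5·e^(−1.7739) = 1.0000 + 0.28094 + 0.89637 + 1.2874 + 0.84835 = 4.3131.
⟨E⟩ = Σ Eᵢ gᵢe^(−Eᵢ/kT) / Z = (0·1.0000 + 1.46·0.28094 + 1.72·0.89637 + 1.77·1.2874 + 2.04·0.84835) / 4.3131 = 1.38 ×10⁻²¹ J.

1.38 ×10⁻²¹ J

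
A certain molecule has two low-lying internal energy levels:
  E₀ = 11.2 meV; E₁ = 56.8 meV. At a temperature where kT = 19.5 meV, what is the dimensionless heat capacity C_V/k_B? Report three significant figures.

0.439

Eᵢ/kT = 0.57436, 2.9128.
Z = Σ e^(−Eᵢ/kT) = e^(−0.57436) + e^(−2.9128) = 0.56307 + 0.054323 = 0.61739.
⟨E⟩ = 15.212 meV, ⟨E²⟩ = 398.27 meV².
C_V/k_B = (⟨E²⟩ − ⟨E⟩²)/(kT)² = (398.27 − 231.40)/380.25 = 0.439.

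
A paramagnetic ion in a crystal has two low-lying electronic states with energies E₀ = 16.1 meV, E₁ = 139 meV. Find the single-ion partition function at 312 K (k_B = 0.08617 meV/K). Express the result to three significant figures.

Z = 0.555

k_BT = 0.08617 × 312 K = 26.885 meV.
Eᵢ/kT = 0.59885, 5.1702.
Z = Σ e^(−Eᵢ/kT) = e^(−0.59885) + e^(−5.1702) = 0.54944 + 0.0056834 = 0.55512.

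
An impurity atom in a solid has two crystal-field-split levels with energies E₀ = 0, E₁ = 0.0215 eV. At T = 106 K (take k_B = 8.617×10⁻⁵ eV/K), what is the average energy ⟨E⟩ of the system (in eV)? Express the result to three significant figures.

0.00187 eV

k_BT = 8.617×10⁻⁵ × 106 K = 0.0091340 eV.
Eᵢ/kT = 0, 2.3538.
Z = Σ e^(−Eᵢ/kT) = e^(−0) + e^(−2.3538) = 1.0000 + 0.095007 = 1.0950.
⟨E⟩ = Σ Eᵢ e^(−Eᵢ/kT) / Z = (0·1.0000 + 0.0215·0.095007) / 1.0950 = 0.00187 eV.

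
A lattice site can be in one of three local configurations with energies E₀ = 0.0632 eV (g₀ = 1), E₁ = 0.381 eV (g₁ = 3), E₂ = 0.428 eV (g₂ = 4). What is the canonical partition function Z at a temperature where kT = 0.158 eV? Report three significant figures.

Eᵢ/kT = 0.40000, 2.4114, 2.7089.
Z = Σ gᵢe^(−Eᵢ/kT) = 1·e^(−0.40000) + 3·e^(−2.4114) + 4·e^(−2.7089) = 0.67032 + 0.26907 + 0.26644 = 1.2058.

Z = 1.21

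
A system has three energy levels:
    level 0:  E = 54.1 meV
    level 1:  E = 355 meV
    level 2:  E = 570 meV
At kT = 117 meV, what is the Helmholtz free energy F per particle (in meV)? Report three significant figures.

44.2 meV

Eᵢ/kT = 0.46239, 3.0342, 4.8718.
Z = Σ e^(−Eᵢ/kT) = e^(−0.46239) + e^(−3.0342) + e^(−4.8718) = 0.62978 + 0.048113 + 0.0076596 = 0.68555.
F = −kT ln Z = −117 × ln(0.68555) = −117 × -0.37753 = 44.2 meV.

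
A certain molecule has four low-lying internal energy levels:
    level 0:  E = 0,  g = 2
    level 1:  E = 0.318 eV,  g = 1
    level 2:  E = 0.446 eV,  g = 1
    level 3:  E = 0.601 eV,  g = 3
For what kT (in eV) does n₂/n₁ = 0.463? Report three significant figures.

n₂/n₁ = (g₂/g₁) exp[−(E₂−E₁)/kT] = 0.463.
⇒ (E₂−E₁)/kT = ln((1/1)/0.463) = ln(2.1598) = 0.77002.
kT = 0.128 eV / 0.77002 = 0.166 eV.

0.166 eV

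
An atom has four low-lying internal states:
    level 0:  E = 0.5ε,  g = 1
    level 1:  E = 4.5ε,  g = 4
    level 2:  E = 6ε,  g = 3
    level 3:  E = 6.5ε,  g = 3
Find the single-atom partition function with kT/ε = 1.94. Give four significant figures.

Eᵢ/kT = 0.257732, 2.31959, 3.09278, 3.35052.
Z = Σ gᵢe^(−Eᵢ/kT) = 1·e^(−0.257732) + 4·e^(−2.31959) + 3·e^(−3.09278) + 3·e^(−3.35052) = 0.772802 + 0.393256 + 0.136127 + 0.105198 = 1.40738.

Z = 1.407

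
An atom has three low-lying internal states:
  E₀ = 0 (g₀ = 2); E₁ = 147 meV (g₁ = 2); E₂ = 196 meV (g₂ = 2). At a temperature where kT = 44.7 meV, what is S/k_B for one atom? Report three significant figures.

0.911

Eᵢ/kT = 0, 3.2886, 4.3848.
Z = Σ gᵢe^(−Eᵢ/kT) = 2·e^(−0) + 2·e^(−3.2886) + 2·e^(−4.3848) = 2.0000 + 0.074612 + 0.024931 = 2.0995.
⟨E⟩ = Σ EᵢPᵢ = 7.5515 meV.
S/k_B = ln Z + ⟨E⟩/kT = ln(2.0995) + 7.5515/44.7 = 0.74170 + 0.16894 = 0.911.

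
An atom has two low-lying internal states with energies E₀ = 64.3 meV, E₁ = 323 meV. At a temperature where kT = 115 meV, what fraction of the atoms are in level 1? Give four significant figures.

0.09539

Eᵢ/kT = 0.559130, 2.80870.
Z = Σ e^(−Eᵢ/kT) = e^(−0.559130) + e^(−2.80870) = 0.571706 + 0.0602833 = 0.631989.
P₁ = e^(−E₁/kT) / Z = 0.0602833/0.631989 = 0.09539.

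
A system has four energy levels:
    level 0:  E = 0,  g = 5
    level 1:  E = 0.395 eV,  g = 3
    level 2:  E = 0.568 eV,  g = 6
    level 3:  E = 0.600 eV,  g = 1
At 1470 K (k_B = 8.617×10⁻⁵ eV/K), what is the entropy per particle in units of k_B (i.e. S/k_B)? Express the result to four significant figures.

1.796

k_BT = 8.617×10⁻⁵ × 1470 K = 0.126670 eV.
Eᵢ/kT = 0, 3.11834, 4.48409, 4.73672.
Z = Σ gᵢe^(−Eᵢ/kT) = 5·e^(−0) + 3·e^(−3.11834) + 6·e^(−4.48409) + 1·e^(−4.73672) = 5.00000 + 0.132692 + 0.0677229 + 0.00876736 = 5.20918.
⟨E⟩ = Σ EᵢPᵢ = 0.0184559 eV.
S/k_B = ln Z + ⟨E⟩/kT = ln(5.20918) + 0.0184559/0.126670 = 1.65042 + 0.145701 = 1.796.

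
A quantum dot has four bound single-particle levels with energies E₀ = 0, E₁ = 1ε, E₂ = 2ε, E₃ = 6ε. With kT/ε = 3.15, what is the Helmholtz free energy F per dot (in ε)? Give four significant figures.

Eᵢ/kT = 0, 0.317460, 0.634921, 1.90476.
Z = Σ e^(−Eᵢ/kT) = e^(−0) + e^(−0.317460) + e^(−0.634921) + e^(−1.90476) = 1.00000 + 0.727996 + 0.529977 + 0.148858 = 2.40683.
F = −kT ln Z = −3.15 × ln(2.40683) = −3.15 × 0.878311 = -2.767 ε.

-2.767 ε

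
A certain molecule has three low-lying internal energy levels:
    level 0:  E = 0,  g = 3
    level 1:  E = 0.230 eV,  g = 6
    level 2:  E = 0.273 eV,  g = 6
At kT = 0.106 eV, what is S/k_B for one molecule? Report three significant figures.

2.06

Eᵢ/kT = 0, 2.1698, 2.5755.
Z = Σ gᵢe^(−Eᵢ/kT) = 3·e^(−0) + 6·e^(−2.1698) + 6·e^(−2.5755) = 3.0000 + 0.68520 + 0.45669 = 4.1419.
⟨E⟩ = Σ EᵢPᵢ = 0.068150 eV.
S/k_B = ln Z + ⟨E⟩/kT = ln(4.1419) + 0.068150/0.106 = 1.4212 + 0.64292 = 2.06.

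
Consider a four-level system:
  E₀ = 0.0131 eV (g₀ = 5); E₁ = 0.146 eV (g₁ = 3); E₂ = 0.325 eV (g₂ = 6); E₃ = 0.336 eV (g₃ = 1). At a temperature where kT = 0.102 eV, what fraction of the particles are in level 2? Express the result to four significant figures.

0.04592

Eᵢ/kT = 0.128431, 1.43137, 3.18627, 3.29412.
Z = Σ gᵢe^(−Eᵢ/kT) = 5·e^(−0.128431) + 3·e^(−1.43137) + 6·e^(−3.18627) + 1·e^(−3.29412) = 4.39737 + 0.716944 + 0.247954 + 0.0371007 = 5.39937.
P₂ = g₂ e^(−E₂/kT) / Z = 0.247954/5.39937 = 0.04592.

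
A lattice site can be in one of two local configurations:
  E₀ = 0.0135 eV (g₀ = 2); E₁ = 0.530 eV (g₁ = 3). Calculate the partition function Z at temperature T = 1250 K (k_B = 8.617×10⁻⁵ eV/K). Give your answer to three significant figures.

Z = 1.79

k_BT = 8.617×10⁻⁵ × 1250 K = 0.10771 eV.
Eᵢ/kT = 0.12534, 4.9206.
Z = Σ gᵢe^(−Eᵢ/kT) = 2·e^(−0.12534) + 3·e^(−4.9206) = 1.7644 + 0.021884 = 1.7863.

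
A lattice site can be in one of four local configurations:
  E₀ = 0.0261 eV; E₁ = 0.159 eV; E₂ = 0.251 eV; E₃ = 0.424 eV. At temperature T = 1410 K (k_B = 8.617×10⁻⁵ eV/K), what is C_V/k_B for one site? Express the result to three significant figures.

0.618

k_BT = 8.617×10⁻⁵ × 1410 K = 0.12150 eV.
Eᵢ/kT = 0.21481, 1.3086, 2.0658, 3.4897.
Z = Σ e^(−Eᵢ/kT) = e^(−0.21481) + e^(−1.3086) + e^(−2.0658) + e^(−3.4897) = 0.80669 + 0.27020 + 0.12672 + 0.030510 = 1.2341.
⟨E⟩ = 0.088128 eV, ⟨E²⟩ = 0.016894 eV².
C_V/k_B = (⟨E²⟩ − ⟨E⟩²)/(kT)² = (0.016894 − 0.0077665)/0.014762 = 0.618.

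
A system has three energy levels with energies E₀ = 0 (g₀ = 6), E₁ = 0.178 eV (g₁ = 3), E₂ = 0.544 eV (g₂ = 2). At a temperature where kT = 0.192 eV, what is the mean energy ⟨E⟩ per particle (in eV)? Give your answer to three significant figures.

Eᵢ/kT = 0, 0.92708, 2.8333.
Z = Σ gᵢe^(−Eᵢ/kT) = 6·e^(−0) + 3·e^(−0.92708) + 2·e^(−2.8333) = 6.0000 + 1.1871 + 0.11764 = 7.3047.
⟨E⟩ = Σ Eᵢ gᵢe^(−Eᵢ/kT) / Z = (0·6.0000 + 0.178·1.1871 + 0.544·0.11764) / 7.3047 = 0.0377 eV.

0.0377 eV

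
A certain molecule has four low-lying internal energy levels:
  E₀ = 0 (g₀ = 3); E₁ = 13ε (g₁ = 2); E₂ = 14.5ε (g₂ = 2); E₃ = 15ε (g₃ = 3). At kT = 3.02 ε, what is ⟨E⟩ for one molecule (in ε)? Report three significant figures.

Eᵢ/kT = 0, 4.3046, 4.8013, 4.9669.
Z = Σ gᵢe^(−Eᵢ/kT) = 3·e^(−0) + 2·e^(−4.3046) + 2·e^(−4.8013) + 3·e^(−4.9669) = 3.0000 + 0.027013 + 0.016438 + 0.020894 = 3.0643.
⟨E⟩ = Σ Eᵢ gᵢe^(−Eᵢ/kT) / Z = (0·3.0000 + 13·0.027013 + 14.5·0.016438 + 15·0.020894) / 3.0643 = 0.295 ε.

0.295 ε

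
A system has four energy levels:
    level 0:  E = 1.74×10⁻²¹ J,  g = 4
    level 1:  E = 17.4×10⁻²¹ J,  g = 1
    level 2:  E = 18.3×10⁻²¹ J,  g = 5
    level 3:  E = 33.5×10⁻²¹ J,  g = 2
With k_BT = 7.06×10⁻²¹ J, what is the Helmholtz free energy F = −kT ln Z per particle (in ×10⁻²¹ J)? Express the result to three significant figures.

Eᵢ/kT = 0.24646, 2.4646, 2.5921, 4.7450.
Z = Σ gᵢe^(−Eᵢ/kT) = 4·e^(−0.24646) + 1·e^(−2.4646) + 5·e^(−2.5921) + 2·e^(−4.7450) = 3.1263 + 0.085043 + 0.37431 + 0.017390 = 3.6030.
F = −kT ln Z = −7.06 × ln(3.6030) = −7.06 × 1.2818 = -9.05 ×10⁻²¹ J.

-9.05 ×10⁻²¹ J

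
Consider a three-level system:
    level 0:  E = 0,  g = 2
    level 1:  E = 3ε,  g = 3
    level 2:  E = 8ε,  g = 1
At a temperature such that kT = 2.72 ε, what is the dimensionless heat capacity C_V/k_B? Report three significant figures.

0.378

Eᵢ/kT = 0, 1.1029, 2.9412.
Z = Σ gᵢe^(−Eᵢ/kT) = 2·e^(−0) + 3·e^(−1.1029) + 1·e^(−2.9412) = 2.0000 + 0.99572 + 0.052802 = 3.0485.
⟨E⟩ = 1.1184 ε, ⟨E²⟩ = 4.0482 ε².
C_V/k_B = (⟨E²⟩ − ⟨E⟩²)/(kT)² = (4.0482 − 1.2508)/7.3984 = 0.378.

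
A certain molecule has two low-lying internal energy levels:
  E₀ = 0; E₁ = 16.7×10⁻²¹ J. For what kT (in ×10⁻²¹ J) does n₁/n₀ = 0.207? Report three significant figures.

n₁/n₀ = exp[−(E₁−E₀)/kT] = 0.207.
⇒ (E₁−E₀)/kT = ln(1/0.207) = ln(4.8309) = 1.5750.
kT = 16.7 ×10⁻²¹ J / 1.5750 = 10.6 ×10⁻²¹ J.

10.6 ×10⁻²¹ J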